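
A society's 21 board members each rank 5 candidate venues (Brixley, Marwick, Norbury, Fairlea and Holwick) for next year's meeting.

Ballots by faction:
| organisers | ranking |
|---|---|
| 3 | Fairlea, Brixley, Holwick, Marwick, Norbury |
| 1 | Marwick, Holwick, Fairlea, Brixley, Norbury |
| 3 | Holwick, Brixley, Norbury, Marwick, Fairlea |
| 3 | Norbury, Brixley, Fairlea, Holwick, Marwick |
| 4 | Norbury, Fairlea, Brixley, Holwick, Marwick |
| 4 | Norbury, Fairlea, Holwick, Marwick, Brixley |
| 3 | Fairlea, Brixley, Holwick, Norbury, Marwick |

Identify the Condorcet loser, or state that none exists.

Head-to-head results (21 organisers):
Brixley vs Marwick: 16 to 5, Brixley.
Brixley vs Norbury: Norbury, 11–10.
Brixley vs Fairlea: Brixley preferred on 3+3 = 6 ballots; Fairlea wins 15–6.
Brixley vs Holwick: Brixley wins 13–8.
Marwick vs Norbury: Norbury, 17–4.
Marwick vs Fairlea: 4 to 17, Fairlea.
Marwick vs Holwick: 1 to 20, Holwick.
Norbury vs Fairlea: Norbury preferred on 3+3+4+4 = 14 ballots; Norbury wins 14–7.
Norbury–Holwick: Norbury 11–10.
Fairlea vs Holwick: Fairlea is ranked higher on 3+3+4+4+3 = 17 ballots, Holwick on 4. Fairlea wins 17–4.
Marwick is beaten in every head-to-head and is the Condorcet loser.

Marwick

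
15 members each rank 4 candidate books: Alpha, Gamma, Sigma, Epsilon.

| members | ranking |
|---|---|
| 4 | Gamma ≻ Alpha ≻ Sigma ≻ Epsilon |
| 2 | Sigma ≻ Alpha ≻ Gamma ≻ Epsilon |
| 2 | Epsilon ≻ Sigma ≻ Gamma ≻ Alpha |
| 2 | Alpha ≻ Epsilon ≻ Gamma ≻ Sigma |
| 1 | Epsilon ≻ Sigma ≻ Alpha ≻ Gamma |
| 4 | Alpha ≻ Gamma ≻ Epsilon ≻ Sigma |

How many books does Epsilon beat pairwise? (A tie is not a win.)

Epsilon against each rival (15 members):
Epsilon vs Alpha: Epsilon is ranked higher on 2+1 = 3 ballots, Alpha on 12. Alpha wins 12–3.
Epsilon vs Gamma: Gamma, 10–5.
Epsilon–Sigma: Epsilon 9–6.
Epsilon beats Sigma; loses to Alpha, Gamma — 1 pairwise win.

1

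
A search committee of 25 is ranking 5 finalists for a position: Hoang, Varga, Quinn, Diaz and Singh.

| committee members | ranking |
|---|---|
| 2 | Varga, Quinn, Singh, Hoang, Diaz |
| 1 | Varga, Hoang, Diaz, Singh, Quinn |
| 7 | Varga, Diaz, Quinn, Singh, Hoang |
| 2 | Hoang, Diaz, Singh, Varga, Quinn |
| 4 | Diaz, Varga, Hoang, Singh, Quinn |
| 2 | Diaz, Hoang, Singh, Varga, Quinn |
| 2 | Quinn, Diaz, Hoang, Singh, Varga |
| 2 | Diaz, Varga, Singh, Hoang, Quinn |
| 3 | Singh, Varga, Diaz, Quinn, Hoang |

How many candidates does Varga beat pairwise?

4

Varga against each rival (25 committee members):
Varga–Hoang: Varga 19–6.
Varga vs Quinn: Varga preferred on 23 ballots; Varga wins 23–2.
Varga–Diaz: Varga 13–12.
Varga vs Singh: Varga, 16–9.
Varga beats Hoang, Quinn, Diaz, Singh — 4 pairwise wins.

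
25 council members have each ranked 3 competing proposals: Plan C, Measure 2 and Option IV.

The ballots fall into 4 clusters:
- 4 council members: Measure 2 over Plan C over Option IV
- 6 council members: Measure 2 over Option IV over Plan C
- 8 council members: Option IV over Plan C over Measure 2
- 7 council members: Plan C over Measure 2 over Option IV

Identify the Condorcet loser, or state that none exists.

Head-to-head results (25 council members):
Plan C vs Measure 2: 15 to 10, Plan C.
Plan C vs Option IV: 4+7 = 11 for Plan C, 14 for Option IV — Option IV by 14–11.
Measure 2 vs Option IV: 17 to 8, Measure 2.
Each option has at least one pairwise win (Plan C beats Measure 2; Measure 2 beats Option IV; Option IV beats Plan C) — no Condorcet loser.

none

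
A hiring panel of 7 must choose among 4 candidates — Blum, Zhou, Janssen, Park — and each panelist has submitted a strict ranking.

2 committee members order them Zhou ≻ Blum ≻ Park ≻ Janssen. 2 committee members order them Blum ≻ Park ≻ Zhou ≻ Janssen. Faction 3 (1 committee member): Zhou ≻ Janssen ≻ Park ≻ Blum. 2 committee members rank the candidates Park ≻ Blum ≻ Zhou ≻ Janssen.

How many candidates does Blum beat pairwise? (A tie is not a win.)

Blum against each rival (7 committee members):
Blum vs Zhou: Blum is ranked higher on 2+2 = 4 ballots, Zhou on 3. Blum wins 4–3.
Blum vs Janssen: Blum preferred on 2+2+2 = 6 ballots; Blum wins 6–1.
Blum vs Park: Blum wins 4–3.
Blum beats Zhou, Janssen, Park — 3 pairwise wins.

3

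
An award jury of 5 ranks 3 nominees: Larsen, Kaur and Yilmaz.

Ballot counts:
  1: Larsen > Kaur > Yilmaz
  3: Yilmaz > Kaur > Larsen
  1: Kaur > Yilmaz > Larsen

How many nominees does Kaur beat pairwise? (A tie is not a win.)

1

Kaur against each rival (5 jurors):
Kaur vs Larsen: 4 to 1, Kaur.
Kaur vs Yilmaz: 2 to 3, Yilmaz.
Kaur beats Larsen; loses to Yilmaz — 1 pairwise win.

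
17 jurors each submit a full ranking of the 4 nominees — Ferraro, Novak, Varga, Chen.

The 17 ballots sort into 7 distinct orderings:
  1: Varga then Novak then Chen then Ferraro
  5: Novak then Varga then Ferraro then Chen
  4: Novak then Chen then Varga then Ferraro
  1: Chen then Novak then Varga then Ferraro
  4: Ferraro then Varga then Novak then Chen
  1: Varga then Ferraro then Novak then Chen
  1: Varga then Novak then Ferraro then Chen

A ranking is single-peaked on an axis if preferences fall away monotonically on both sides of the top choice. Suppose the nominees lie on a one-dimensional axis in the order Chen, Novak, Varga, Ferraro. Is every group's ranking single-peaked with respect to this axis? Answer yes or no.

yes

Axis positions: Chen=1, Novak=2, Varga=3, Ferraro=4.
Group 1 (peak Varga at position 3): ranking walks positions 3-2-1-4, expanding outward from the peak — single-peaked.
Group 2 (peak Novak at position 2): ranking walks positions 2-3-4-1, expanding outward from the peak — single-peaked.
Group 3 (peak Novak at position 2): ranking walks positions 2-1-3-4, expanding outward from the peak — single-peaked.
Group 4 (peak Chen at position 1): ranking walks positions 1-2-3-4, expanding outward from the peak — single-peaked.
Group 5 (peak Ferraro at position 4): ranking walks positions 4-3-2-1, expanding outward from the peak — single-peaked.
Group 6 (peak Varga at position 3): ranking walks positions 3-4-2-1, expanding outward from the peak — single-peaked.
Group 7 (peak Varga at position 3): ranking walks positions 3-2-4-1, expanding outward from the peak — single-peaked.
Every ranking is single-peaked on this axis.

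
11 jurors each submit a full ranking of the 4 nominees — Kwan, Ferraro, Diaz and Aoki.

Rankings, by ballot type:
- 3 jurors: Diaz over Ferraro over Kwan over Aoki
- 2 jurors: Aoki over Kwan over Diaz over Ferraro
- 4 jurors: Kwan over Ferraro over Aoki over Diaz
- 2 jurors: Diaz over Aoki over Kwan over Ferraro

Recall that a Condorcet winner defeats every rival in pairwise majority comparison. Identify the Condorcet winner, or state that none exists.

Pairwise majorities:
Kwan vs Ferraro: Kwan, 8–3.
Kwan vs Diaz: Kwan, 6–5.
Kwan–Aoki: Kwan 7–4.
Ferraro–Diaz: Diaz 7–4.
Ferraro–Aoki: Ferraro 7–4.
Diaz vs Aoki: Aoki, 6–5.
Kwan wins every pairwise contest, so Kwan is the Condorcet winner.

Kwan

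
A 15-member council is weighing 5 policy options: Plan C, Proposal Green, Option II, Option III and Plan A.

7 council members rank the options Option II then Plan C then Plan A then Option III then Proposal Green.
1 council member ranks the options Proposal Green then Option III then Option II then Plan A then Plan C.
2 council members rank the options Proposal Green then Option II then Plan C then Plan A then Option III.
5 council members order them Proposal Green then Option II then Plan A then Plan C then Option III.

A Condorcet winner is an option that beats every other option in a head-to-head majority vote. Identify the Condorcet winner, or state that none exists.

Check each pair by majority over 15 ballots:
Plan C vs Proposal Green: Proposal Green, 8–7.
Plan C vs Option II: Option II, 15–0.
Plan C vs Option III: Plan C, 14–1.
Plan C vs Plan A: Plan C, 9–6.
Proposal Green–Option II: Proposal Green 8–7.
Proposal Green–Option III: Proposal Green 8–7.
Proposal Green vs Plan A: Proposal Green, 8–7.
Option II vs Option III: Option II wins 14–1.
Option II vs Plan A: Option II, 15–0.
Option III vs Plan A: Plan A, 14–1.
Proposal Green defeats every rival head-to-head and is the Condorcet winner.

Proposal Green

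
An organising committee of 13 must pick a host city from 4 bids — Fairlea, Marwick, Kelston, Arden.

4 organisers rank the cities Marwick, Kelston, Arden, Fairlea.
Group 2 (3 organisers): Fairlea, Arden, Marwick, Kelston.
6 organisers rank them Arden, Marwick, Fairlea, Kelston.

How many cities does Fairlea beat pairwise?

1

Fairlea against each rival (13 organisers):
Fairlea vs Marwick: 3 for Fairlea, 10 for Marwick — Marwick by 10–3.
Fairlea vs Kelston: 9 to 4, Fairlea.
Fairlea–Arden: Arden 10–3.
Fairlea beats Kelston; loses to Marwick, Arden — 1 pairwise win.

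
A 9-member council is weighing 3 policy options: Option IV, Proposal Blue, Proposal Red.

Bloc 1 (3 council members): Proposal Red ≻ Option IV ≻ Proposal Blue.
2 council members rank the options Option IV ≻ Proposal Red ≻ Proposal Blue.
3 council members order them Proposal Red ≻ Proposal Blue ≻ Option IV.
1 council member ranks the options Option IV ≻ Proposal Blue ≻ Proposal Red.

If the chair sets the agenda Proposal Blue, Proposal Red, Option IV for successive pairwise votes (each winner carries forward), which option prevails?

Round 1: Proposal Blue vs Proposal Red — 1–8, Proposal Red advances.
Round 2: Proposal Red vs Option IV — 6–3, Proposal Red advances.
Proposal Red survives the agenda.

Proposal Red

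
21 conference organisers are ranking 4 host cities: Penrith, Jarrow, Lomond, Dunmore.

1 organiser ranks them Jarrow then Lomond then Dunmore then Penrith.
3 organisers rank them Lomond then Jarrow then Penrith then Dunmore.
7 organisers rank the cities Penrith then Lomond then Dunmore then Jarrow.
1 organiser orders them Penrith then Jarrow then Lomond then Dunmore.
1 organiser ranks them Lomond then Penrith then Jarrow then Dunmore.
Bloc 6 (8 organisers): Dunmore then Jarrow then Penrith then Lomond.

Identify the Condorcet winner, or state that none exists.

Pairwise majorities:
Penrith vs Jarrow: Jarrow wins 12–9.
Penrith–Lomond: Penrith 16–5.
Penrith vs Dunmore: Penrith, 12–9.
Jarrow–Lomond: Lomond 11–10.
Jarrow–Dunmore: Dunmore 15–6.
Lomond vs Dunmore: Lomond, 13–8.
No city is unbeaten: Penrith loses to Jarrow; Jarrow loses to Lomond; Lomond loses to Penrith; Dunmore loses to Penrith. In particular Penrith > Lomond > Jarrow > Penrith is a majority cycle — no Condorcet winner exists.

none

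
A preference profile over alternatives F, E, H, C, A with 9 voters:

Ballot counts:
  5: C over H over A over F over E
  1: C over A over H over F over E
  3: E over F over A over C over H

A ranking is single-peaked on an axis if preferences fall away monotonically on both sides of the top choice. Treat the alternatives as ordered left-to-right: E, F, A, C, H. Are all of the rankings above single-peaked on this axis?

Axis positions: E=1, F=2, A=3, C=4, H=5.
Cluster 1 (peak C at position 4): ranking walks positions 4-5-3-2-1, expanding outward from the peak — single-peaked.
Cluster 2 (peak C at position 4): ranking walks positions 4-3-5-2-1, expanding outward from the peak — single-peaked.
Cluster 3 (peak E at position 1): ranking walks positions 1-2-3-4-5, expanding outward from the peak — single-peaked.
Every ranking is single-peaked on this axis.

yes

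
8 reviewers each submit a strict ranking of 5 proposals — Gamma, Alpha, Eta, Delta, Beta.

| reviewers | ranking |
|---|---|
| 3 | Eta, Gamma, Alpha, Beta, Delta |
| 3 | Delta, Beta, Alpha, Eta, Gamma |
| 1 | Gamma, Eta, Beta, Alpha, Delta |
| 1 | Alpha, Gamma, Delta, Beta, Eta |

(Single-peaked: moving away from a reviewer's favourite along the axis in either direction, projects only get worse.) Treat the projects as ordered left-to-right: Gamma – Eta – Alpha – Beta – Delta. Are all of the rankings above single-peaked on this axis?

Axis positions: Gamma=1, Eta=2, Alpha=3, Beta=4, Delta=5.
Group 1 (peak Eta at position 2): ranking walks positions 2-1-3-4-5, expanding outward from the peak — single-peaked.
Group 2 (peak Delta at position 5): ranking walks positions 5-4-3-2-1, expanding outward from the peak — single-peaked.
Group 3: ranking walks positions 1-2-4-3-5; Beta is ranked above Alpha even though Alpha lies between Beta and the peak Gamma on the axis — preferences dip and rise again. Not single-peaked.
Group 4: ranking walks positions 3-1-5-4-2; Gamma is ranked above Eta even though Eta lies between Gamma and the peak Alpha on the axis — preferences dip and rise again. Not single-peaked.
Group 3 violates single-peakedness, so the profile is not single-peaked on this axis.

no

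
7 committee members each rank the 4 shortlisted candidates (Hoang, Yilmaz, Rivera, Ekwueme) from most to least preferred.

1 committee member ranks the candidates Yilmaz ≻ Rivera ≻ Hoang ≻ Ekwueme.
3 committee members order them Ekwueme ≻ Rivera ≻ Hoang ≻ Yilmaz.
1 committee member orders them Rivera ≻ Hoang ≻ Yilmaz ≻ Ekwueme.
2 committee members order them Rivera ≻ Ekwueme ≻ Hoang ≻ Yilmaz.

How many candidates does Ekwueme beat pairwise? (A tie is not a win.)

2

Ekwueme against each rival (7 committee members):
Ekwueme vs Hoang: 3+2 = 5 for Ekwueme, 2 for Hoang — Ekwueme by 5–2.
Ekwueme vs Yilmaz: Ekwueme is ranked higher on 3+2 = 5 ballots, Yilmaz on 2. Ekwueme wins 5–2.
Ekwueme vs Rivera: 3 for Ekwueme, 4 for Rivera — Rivera by 4–3.
Ekwueme beats Hoang, Yilmaz; loses to Rivera — 2 pairwise wins.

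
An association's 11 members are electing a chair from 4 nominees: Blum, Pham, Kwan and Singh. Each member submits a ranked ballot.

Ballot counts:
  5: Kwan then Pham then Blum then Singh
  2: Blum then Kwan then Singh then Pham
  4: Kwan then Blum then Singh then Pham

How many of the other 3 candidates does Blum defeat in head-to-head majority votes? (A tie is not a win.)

2

Blum against each rival (11 voters):
Blum vs Pham: Blum wins 6–5.
Blum vs Kwan: Kwan, 9–2.
Blum vs Singh: 11 to 0, Blum.
Blum beats Pham, Singh; loses to Kwan — 2 pairwise wins.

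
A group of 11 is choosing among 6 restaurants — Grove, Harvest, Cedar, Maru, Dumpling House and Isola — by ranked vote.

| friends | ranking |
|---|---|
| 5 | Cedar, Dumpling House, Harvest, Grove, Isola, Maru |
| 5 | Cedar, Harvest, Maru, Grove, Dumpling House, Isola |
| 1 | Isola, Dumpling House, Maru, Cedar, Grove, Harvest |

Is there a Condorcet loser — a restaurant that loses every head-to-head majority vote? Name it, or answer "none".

Pairwise majorities:
Grove vs Harvest: Grove preferred on 1 ballot; Harvest wins 10–1.
Grove vs Cedar: 0 to 11, Cedar.
Grove vs Maru: 5 for Grove, 6 for Maru — Maru by 6–5.
Grove–Dumpling House: Dumpling House 6–5.
Grove vs Isola: 5+5 = 10 for Grove, 1 for Isola — Grove by 10–1.
Harvest vs Cedar: Cedar, 11–0.
Harvest vs Maru: Harvest, 10–1.
Harvest–Dumpling House: Dumpling House 6–5.
Harvest vs Isola: 10 to 1, Harvest.
Cedar vs Maru: Cedar is ranked higher on 5+5 = 10 ballots, Maru on 1. Cedar wins 10–1.
Cedar–Dumpling House: Cedar 10–1.
Cedar vs Isola: Cedar wins 10–1.
Maru vs Dumpling House: 5 to 6, Dumpling House.
Maru vs Isola: 5 for Maru, 6 for Isola — Isola by 6–5.
Dumpling House vs Isola: 5+5 = 10 for Dumpling House, 1 for Isola — Dumpling House by 10–1.
Each restaurant has at least one pairwise win (Grove beats Isola; Harvest beats Grove; Cedar beats Grove; Maru beats Grove; Dumpling House beats Grove; Isola beats Maru) — no Condorcet loser.

none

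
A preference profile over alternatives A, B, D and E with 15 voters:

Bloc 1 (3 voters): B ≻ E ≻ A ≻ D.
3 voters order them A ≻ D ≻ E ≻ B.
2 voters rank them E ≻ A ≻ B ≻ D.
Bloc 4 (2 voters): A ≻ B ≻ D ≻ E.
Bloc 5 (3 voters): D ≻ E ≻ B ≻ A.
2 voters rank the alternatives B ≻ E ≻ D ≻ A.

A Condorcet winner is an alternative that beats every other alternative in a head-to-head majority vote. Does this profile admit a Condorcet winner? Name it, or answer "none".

none

Check each pair by majority over 15 ballots:
A vs B: A preferred on 3+2+2 = 7 ballots; B wins 8–7.
A vs D: 10 to 5, A.
A vs E: A is ranked higher on 3+2 = 5 ballots, E on 10. E wins 10–5.
B vs D: 3+2+2+2 = 9 for B, 6 for D — B by 9–6.
B vs E: B preferred on 3+2+2 = 7 ballots; E wins 8–7.
D vs E: 8 to 7, D.
No alternative is unbeaten: A loses to B; B loses to E; D loses to A; E loses to D. In particular A beats D beats E beats A is a majority cycle — no Condorcet winner exists.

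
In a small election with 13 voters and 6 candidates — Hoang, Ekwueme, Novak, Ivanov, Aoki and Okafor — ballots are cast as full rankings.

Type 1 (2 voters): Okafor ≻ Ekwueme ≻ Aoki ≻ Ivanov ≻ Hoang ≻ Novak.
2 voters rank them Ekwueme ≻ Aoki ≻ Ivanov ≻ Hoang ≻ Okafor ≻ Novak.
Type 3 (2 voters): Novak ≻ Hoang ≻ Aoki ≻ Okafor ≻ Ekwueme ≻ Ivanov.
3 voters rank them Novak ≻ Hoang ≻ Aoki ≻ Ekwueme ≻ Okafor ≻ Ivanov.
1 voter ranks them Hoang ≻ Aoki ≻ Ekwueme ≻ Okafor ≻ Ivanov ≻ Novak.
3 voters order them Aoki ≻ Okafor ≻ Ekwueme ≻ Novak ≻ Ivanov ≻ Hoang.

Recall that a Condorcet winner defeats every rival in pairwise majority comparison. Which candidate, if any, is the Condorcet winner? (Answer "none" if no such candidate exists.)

Aoki

Pairwise majorities:
Hoang–Ekwueme: Ekwueme 7–6.
Hoang–Novak: Novak 8–5.
Hoang vs Ivanov: Ivanov wins 7–6.
Hoang vs Aoki: Aoki wins 7–6.
Hoang vs Okafor: Hoang wins 8–5.
Ekwueme vs Novak: Ekwueme wins 8–5.
Ekwueme vs Ivanov: Ekwueme, 13–0.
Ekwueme–Aoki: Aoki 9–4.
Ekwueme vs Okafor: Okafor, 7–6.
Novak vs Ivanov: Novak wins 8–5.
Novak–Aoki: Aoki 8–5.
Novak vs Okafor: Okafor, 8–5.
Ivanov vs Aoki: Aoki wins 13–0.
Ivanov–Okafor: Okafor 11–2.
Aoki vs Okafor: Aoki wins 11–2.
Aoki beats each of Hoang, Ekwueme, Novak, Ivanov, Okafor — Aoki is the Condorcet winner.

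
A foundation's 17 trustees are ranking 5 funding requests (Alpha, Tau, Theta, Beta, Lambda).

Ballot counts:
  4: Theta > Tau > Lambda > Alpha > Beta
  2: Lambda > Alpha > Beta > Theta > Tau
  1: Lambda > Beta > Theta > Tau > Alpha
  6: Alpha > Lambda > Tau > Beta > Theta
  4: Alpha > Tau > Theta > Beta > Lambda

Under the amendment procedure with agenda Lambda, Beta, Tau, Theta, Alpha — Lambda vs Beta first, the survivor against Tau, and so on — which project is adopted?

Alpha

Round 1: Lambda vs Beta — 13–4, Lambda advances.
Round 2: Lambda vs Tau — 9–8, Lambda advances.
Round 3: Lambda vs Theta — 9–8, Lambda advances.
Round 4: Lambda vs Alpha — 7–10, Alpha advances.
Alpha survives the agenda.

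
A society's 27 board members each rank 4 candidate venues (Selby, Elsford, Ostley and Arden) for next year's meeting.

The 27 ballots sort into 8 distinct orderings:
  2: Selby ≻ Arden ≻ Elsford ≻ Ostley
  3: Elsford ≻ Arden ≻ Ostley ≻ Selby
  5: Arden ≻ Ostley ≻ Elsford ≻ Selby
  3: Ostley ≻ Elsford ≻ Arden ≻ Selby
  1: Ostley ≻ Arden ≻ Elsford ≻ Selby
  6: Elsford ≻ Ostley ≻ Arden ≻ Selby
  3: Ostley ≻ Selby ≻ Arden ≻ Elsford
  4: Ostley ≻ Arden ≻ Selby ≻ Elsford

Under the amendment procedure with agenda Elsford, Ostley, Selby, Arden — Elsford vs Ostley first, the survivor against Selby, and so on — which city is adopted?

Ostley

Round 1: Elsford vs Ostley — 11–16, Ostley advances.
Round 2: Ostley vs Selby — 25–2, Ostley advances.
Round 3: Ostley vs Arden — 17–10, Ostley advances.
The agenda winner is Ostley.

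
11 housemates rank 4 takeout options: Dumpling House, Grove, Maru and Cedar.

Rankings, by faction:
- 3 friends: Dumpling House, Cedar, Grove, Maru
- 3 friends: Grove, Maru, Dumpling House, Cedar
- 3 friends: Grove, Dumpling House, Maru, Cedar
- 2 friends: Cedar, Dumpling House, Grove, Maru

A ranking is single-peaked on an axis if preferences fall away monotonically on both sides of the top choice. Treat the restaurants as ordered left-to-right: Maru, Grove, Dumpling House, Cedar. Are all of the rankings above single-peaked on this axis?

Axis positions: Maru=1, Grove=2, Dumpling House=3, Cedar=4.
Faction 1 (peak Dumpling House at position 3): ranking walks positions 3-4-2-1, expanding outward from the peak — single-peaked.
Faction 2 (peak Grove at position 2): ranking walks positions 2-1-3-4, expanding outward from the peak — single-peaked.
Faction 3 (peak Grove at position 2): ranking walks positions 2-3-1-4, expanding outward from the peak — single-peaked.
Faction 4 (peak Cedar at position 4): ranking walks positions 4-3-2-1, expanding outward from the peak — single-peaked.
Every ranking is single-peaked on this axis.

yes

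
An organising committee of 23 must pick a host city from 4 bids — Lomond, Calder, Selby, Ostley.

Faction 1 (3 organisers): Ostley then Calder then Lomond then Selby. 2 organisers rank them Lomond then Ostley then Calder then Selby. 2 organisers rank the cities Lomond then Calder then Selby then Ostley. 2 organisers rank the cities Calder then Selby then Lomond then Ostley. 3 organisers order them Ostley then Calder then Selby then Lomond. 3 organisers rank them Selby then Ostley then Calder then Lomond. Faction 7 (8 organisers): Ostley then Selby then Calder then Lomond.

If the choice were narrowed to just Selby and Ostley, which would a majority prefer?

Ballots ranking Selby above Ostley: 2 + 2 + 3 = 7.
Ballots ranking Ostley above Selby: 23 − 7 = 16.
Ostley wins the head-to-head 16–7.

Ostley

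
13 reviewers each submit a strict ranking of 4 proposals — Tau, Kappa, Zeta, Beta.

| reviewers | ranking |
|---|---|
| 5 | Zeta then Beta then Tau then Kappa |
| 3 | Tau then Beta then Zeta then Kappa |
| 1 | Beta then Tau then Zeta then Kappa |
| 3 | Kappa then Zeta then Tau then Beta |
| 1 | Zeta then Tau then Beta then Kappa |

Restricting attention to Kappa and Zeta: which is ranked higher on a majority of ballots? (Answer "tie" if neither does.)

Ballots ranking Kappa above Zeta: 3.
Ballots ranking Zeta above Kappa: 13 − 3 = 10.
Zeta wins the head-to-head 10–3.

Zeta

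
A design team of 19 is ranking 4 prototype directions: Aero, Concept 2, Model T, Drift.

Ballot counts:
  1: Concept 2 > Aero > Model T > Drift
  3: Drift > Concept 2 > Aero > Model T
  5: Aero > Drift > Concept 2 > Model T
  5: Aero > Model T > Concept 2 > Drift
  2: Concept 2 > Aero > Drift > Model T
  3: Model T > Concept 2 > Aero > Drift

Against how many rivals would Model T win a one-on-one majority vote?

Model T against each rival (19 engineers):
Model T vs Aero: 3 for Model T, 16 for Aero — Aero by 16–3.
Model T vs Concept 2: Model T preferred on 5+3 = 8 ballots; Concept 2 wins 11–8.
Model T vs Drift: Model T is ranked higher on 1+5+3 = 9 ballots, Drift on 10. Drift wins 10–9.
Model T beats no one; loses to Aero, Concept 2, Drift — 0 pairwise wins.

0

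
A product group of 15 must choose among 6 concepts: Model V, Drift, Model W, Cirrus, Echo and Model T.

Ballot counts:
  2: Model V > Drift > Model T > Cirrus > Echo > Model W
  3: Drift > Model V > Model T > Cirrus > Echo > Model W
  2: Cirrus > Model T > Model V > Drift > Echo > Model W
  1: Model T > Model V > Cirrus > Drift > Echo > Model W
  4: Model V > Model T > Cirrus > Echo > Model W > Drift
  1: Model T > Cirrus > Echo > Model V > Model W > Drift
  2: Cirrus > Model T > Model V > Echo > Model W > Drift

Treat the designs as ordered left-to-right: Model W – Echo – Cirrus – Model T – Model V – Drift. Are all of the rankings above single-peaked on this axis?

yes

Axis positions: Model W=1, Echo=2, Cirrus=3, Model T=4, Model V=5, Drift=6.
Faction 1 (peak Model V at position 5): ranking walks positions 5-6-4-3-2-1, expanding outward from the peak — single-peaked.
Faction 2 (peak Drift at position 6): ranking walks positions 6-5-4-3-2-1, expanding outward from the peak — single-peaked.
Faction 3 (peak Cirrus at position 3): ranking walks positions 3-4-5-6-2-1, expanding outward from the peak — single-peaked.
Faction 4 (peak Model T at position 4): ranking walks positions 4-5-3-6-2-1, expanding outward from the peak — single-peaked.
Faction 5 (peak Model V at position 5): ranking walks positions 5-4-3-2-1-6, expanding outward from the peak — single-peaked.
Faction 6 (peak Model T at position 4): ranking walks positions 4-3-2-5-1-6, expanding outward from the peak — single-peaked.
Faction 7 (peak Cirrus at position 3): ranking walks positions 3-4-5-2-1-6, expanding outward from the peak — single-peaked.
Every ranking is single-peaked on this axis.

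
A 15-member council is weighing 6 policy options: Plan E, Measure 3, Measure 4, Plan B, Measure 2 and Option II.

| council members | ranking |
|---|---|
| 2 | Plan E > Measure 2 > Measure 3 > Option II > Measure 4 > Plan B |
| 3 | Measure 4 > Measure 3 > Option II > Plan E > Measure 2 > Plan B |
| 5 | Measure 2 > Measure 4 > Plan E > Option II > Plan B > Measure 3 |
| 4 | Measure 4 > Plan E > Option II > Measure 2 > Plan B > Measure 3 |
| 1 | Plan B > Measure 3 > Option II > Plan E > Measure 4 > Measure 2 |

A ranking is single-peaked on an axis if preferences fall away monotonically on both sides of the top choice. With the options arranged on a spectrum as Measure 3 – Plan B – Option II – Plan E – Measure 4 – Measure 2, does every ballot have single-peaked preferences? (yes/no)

no

Axis positions: Measure 3=1, Plan B=2, Option II=3, Plan E=4, Measure 4=5, Measure 2=6.
Group 1: ranking walks positions 4-6-1-3-5-2; Measure 2 is ranked above Measure 4 even though Measure 4 lies between Measure 2 and the peak Plan E on the axis — preferences dip and rise again. Not single-peaked.
Group 2: ranking walks positions 5-1-3-4-6-2; Measure 3 is ranked above Plan E even though Plan E lies between Measure 3 and the peak Measure 4 on the axis — preferences dip and rise again. Not single-peaked.
Group 3 (peak Measure 2 at position 6): ranking walks positions 6-5-4-3-2-1, expanding outward from the peak — single-peaked.
Group 4 (peak Measure 4 at position 5): ranking walks positions 5-4-3-6-2-1, expanding outward from the peak — single-peaked.
Group 5 (peak Plan B at position 2): ranking walks positions 2-1-3-4-5-6, expanding outward from the peak — single-peaked.
Group 1 violates single-peakedness, so the profile is not single-peaked on this axis.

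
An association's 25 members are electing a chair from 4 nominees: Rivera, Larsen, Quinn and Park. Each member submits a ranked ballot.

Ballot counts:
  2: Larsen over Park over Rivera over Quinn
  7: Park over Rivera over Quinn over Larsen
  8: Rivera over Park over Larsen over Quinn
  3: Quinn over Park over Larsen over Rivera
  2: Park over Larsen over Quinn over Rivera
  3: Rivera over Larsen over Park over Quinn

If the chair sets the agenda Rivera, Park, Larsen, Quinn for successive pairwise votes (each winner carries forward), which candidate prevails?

Round 1: Rivera vs Park — 11–14, Park advances.
Round 2: Park vs Larsen — 20–5, Park advances.
Round 3: Park vs Quinn — 22–3, Park advances.
Park survives the agenda.

Park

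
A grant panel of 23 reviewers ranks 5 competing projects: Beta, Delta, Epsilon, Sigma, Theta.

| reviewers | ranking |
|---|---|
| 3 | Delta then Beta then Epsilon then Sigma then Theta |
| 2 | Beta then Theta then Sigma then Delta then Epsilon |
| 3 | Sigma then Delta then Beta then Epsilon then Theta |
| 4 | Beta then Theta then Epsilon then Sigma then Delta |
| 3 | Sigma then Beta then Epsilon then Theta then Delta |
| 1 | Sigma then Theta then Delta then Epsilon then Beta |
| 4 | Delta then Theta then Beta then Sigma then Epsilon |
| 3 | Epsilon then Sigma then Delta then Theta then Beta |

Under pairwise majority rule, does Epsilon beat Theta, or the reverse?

Ballots ranking Epsilon above Theta: 3 + 3 + 3 + 3 = 12.
Ballots ranking Theta above Epsilon: 23 − 12 = 11.
Epsilon wins the head-to-head 12–11.

Epsilon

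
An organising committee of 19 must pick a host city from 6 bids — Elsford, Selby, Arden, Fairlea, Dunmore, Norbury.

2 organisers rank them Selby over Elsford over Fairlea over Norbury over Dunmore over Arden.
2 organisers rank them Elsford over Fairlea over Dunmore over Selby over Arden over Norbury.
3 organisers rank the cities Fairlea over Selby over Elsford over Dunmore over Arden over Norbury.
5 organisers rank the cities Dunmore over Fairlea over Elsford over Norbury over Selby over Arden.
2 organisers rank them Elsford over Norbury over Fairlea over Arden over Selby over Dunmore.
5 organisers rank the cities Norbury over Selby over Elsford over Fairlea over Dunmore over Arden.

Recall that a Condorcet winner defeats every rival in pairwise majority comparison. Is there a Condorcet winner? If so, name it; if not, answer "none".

Head-to-head results (19 organisers):
Elsford vs Selby: Selby wins 10–9.
Elsford–Arden: Elsford 19–0.
Elsford vs Fairlea: Elsford wins 11–8.
Elsford vs Dunmore: Elsford, 14–5.
Elsford vs Norbury: Elsford, 14–5.
Selby vs Arden: Selby, 17–2.
Selby vs Fairlea: Fairlea wins 12–7.
Selby vs Dunmore: Selby wins 12–7.
Selby vs Norbury: Norbury, 12–7.
Arden vs Fairlea: Fairlea wins 19–0.
Arden vs Dunmore: Dunmore wins 17–2.
Arden vs Norbury: Norbury wins 14–5.
Fairlea vs Dunmore: Fairlea, 14–5.
Fairlea vs Norbury: Fairlea wins 12–7.
Dunmore vs Norbury: Dunmore wins 10–9.
Each city drops at least one matchup (Elsford loses to Selby; Selby loses to Fairlea; Arden loses to Elsford; Fairlea loses to Elsford; Dunmore loses to Elsford; Norbury loses to Elsford); the cycle Elsford → Fairlea → Selby → Elsford rules out a Condorcet winner.

none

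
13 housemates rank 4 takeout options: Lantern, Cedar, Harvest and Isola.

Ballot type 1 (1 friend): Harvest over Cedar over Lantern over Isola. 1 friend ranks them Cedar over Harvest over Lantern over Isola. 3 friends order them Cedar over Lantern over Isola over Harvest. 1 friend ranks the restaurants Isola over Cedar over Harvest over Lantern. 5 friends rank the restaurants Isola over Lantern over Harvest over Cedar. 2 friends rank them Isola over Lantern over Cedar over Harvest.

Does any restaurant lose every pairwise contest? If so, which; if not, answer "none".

Head-to-head results (13 friends):
Lantern vs Cedar: Lantern, 7–6.
Lantern vs Harvest: 3+5+2 = 10 for Lantern, 3 for Harvest — Lantern by 10–3.
Lantern vs Isola: Lantern preferred on 1+1+3 = 5 ballots; Isola wins 8–5.
Cedar vs Harvest: 1+3+1+2 = 7 for Cedar, 6 for Harvest — Cedar by 7–6.
Cedar vs Isola: 5 to 8, Isola.
Harvest–Isola: Isola 11–2.
Only Harvest has no wins; Harvest is the Condorcet loser.

Harvest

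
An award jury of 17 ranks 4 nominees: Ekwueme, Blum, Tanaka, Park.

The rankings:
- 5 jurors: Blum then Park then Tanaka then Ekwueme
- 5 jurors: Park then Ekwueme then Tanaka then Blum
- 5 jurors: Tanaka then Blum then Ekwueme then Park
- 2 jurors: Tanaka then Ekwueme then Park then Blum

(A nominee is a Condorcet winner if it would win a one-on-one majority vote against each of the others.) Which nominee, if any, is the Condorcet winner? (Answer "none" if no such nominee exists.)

Pairwise majorities:
Ekwueme vs Blum: 5+2 = 7 for Ekwueme, 10 for Blum — Blum by 10–7.
Ekwueme vs Tanaka: 5 for Ekwueme, 12 for Tanaka — Tanaka by 12–5.
Ekwueme vs Park: 7 to 10, Park.
Blum vs Tanaka: 5 for Blum, 12 for Tanaka — Tanaka by 12–5.
Blum vs Park: Blum is ranked higher on 5+5 = 10 ballots, Park on 7. Blum wins 10–7.
Tanaka vs Park: 5+2 = 7 for Tanaka, 10 for Park — Park by 10–7.
Every nominee loses at least once (Ekwueme loses to Blum; Blum loses to Tanaka; Tanaka loses to Park; Park loses to Blum). The majority relation contains the cycle Blum beats Park beats Tanaka beats Blum, so there is no Condorcet winner.

none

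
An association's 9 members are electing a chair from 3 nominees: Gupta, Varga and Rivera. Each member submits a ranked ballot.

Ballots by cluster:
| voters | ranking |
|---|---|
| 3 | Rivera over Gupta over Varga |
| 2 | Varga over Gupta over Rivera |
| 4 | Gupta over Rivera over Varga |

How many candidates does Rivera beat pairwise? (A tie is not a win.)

1

Rivera against each rival (9 voters):
Rivera vs Gupta: Gupta wins 6–3.
Rivera vs Varga: Rivera, 7–2.
Rivera beats Varga; loses to Gupta — 1 pairwise win.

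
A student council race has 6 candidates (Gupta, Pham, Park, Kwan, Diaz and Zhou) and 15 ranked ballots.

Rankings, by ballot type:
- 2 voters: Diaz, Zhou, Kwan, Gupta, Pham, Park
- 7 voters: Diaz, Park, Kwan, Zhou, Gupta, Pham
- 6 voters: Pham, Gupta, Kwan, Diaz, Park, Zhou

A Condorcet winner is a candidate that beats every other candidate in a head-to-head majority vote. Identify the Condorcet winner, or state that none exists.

Pairwise majorities:
Gupta vs Pham: Gupta preferred on 2+7 = 9 ballots; Gupta wins 9–6.
Gupta vs Park: Gupta is ranked higher on 2+6 = 8 ballots, Park on 7. Gupta wins 8–7.
Gupta vs Kwan: 6 to 9, Kwan.
Gupta vs Diaz: Gupta is ranked higher on 6 ballots, Diaz on 9. Diaz wins 9–6.
Gupta vs Zhou: 6 for Gupta, 9 for Zhou — Zhou by 9–6.
Pham vs Park: 8 to 7, Pham.
Pham vs Kwan: Pham preferred on 6 ballots; Kwan wins 9–6.
Pham vs Diaz: 6 for Pham, 9 for Diaz — Diaz by 9–6.
Pham vs Zhou: Pham preferred on 6 ballots; Zhou wins 9–6.
Park vs Kwan: Park is ranked higher on 7 ballots, Kwan on 8. Kwan wins 8–7.
Park vs Diaz: 0 for Park, 15 for Diaz — Diaz by 15–0.
Park vs Zhou: Park is ranked higher on 7+6 = 13 ballots, Zhou on 2. Park wins 13–2.
Kwan vs Diaz: Kwan is ranked higher on 6 ballots, Diaz on 9. Diaz wins 9–6.
Kwan vs Zhou: Kwan preferred on 7+6 = 13 ballots; Kwan wins 13–2.
Diaz vs Zhou: Diaz is ranked higher on 2+7+6 = 15 ballots, Zhou on 0. Diaz wins 15–0.
Diaz wins every pairwise contest, so Diaz is the Condorcet winner.

Diaz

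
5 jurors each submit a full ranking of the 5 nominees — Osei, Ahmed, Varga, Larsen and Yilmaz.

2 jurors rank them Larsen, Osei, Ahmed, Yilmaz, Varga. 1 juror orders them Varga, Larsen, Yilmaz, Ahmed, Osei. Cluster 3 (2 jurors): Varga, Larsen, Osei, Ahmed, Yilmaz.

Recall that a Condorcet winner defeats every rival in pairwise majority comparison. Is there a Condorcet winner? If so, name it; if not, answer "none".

Varga

Check each pair by majority over 5 ballots:
Osei vs Ahmed: 2+2 = 4 for Osei, 1 for Ahmed — Osei by 4–1.
Osei vs Varga: 2 to 3, Varga.
Osei vs Larsen: Osei preferred on 0 ballots; Larsen wins 5–0.
Osei vs Yilmaz: 4 to 1, Osei.
Ahmed vs Varga: 2 for Ahmed, 3 for Varga — Varga by 3–2.
Ahmed vs Larsen: Ahmed is ranked higher on 0 ballots, Larsen on 5. Larsen wins 5–0.
Ahmed vs Yilmaz: Ahmed preferred on 2+2 = 4 ballots; Ahmed wins 4–1.
Varga vs Larsen: 3 to 2, Varga.
Varga vs Yilmaz: 3 to 2, Varga.
Larsen vs Yilmaz: Larsen is ranked higher on 2+1+2 = 5 ballots, Yilmaz on 0. Larsen wins 5–0.
Varga beats each of Osei, Ahmed, Larsen, Yilmaz — Varga is the Condorcet winner.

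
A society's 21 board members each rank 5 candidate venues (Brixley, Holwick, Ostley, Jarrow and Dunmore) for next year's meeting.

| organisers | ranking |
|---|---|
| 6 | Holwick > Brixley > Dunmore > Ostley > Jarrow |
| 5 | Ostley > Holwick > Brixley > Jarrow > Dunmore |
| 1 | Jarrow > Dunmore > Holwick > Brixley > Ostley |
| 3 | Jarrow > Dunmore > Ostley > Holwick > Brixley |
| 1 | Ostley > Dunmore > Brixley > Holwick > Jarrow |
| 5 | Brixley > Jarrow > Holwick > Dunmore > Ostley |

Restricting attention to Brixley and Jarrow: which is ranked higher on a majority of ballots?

Brixley

Ballots ranking Brixley above Jarrow: 6 + 5 + 1 + 5 = 17.
Ballots ranking Jarrow above Brixley: 21 − 17 = 4.
Brixley wins the head-to-head 17–4.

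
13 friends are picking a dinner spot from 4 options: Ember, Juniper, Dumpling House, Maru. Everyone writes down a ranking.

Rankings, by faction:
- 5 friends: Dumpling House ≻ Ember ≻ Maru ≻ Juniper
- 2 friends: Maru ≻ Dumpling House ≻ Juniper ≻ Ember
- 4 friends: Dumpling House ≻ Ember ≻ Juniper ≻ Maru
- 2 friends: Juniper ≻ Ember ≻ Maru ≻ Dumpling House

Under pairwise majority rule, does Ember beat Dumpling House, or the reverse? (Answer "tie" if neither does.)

Dumpling House

Ballots ranking Ember above Dumpling House: 2.
Ballots ranking Dumpling House above Ember: 13 − 2 = 11.
Dumpling House wins the head-to-head 11–2.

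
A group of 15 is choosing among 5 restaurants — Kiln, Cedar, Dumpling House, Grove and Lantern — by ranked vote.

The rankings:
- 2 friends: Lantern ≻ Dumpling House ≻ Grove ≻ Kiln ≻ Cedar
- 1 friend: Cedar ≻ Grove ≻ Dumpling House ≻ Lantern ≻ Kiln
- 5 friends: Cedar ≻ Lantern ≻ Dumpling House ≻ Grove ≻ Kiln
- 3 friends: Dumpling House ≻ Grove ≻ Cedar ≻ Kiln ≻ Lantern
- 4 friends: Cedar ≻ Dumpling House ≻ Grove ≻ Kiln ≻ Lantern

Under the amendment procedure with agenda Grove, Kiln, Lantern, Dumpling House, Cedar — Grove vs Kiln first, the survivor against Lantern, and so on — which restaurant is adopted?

Round 1: Grove vs Kiln — 15–0, Grove advances.
Round 2: Grove vs Lantern — 8–7, Grove advances.
Round 3: Grove vs Dumpling House — 1–14, Dumpling House advances.
Round 4: Dumpling House vs Cedar — 5–10, Cedar advances.
The agenda winner is Cedar.

Cedar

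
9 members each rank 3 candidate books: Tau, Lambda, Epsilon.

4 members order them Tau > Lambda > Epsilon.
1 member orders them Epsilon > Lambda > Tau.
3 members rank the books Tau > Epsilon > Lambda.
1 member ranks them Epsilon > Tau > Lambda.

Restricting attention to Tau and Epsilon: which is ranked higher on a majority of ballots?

Ballots ranking Tau above Epsilon: 4 + 3 = 7.
Ballots ranking Epsilon above Tau: 9 − 7 = 2.
Tau wins the head-to-head 7–2.

Tau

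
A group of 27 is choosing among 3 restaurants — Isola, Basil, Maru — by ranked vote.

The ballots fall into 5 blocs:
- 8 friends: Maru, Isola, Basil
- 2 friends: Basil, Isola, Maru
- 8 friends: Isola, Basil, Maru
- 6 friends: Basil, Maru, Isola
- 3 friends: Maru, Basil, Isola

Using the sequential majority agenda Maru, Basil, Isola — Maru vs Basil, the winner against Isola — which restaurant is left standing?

Isola

Round 1: Maru vs Basil — 11–16, Basil advances.
Round 2: Basil vs Isola — 11–16, Isola advances.
The agenda winner is Isola.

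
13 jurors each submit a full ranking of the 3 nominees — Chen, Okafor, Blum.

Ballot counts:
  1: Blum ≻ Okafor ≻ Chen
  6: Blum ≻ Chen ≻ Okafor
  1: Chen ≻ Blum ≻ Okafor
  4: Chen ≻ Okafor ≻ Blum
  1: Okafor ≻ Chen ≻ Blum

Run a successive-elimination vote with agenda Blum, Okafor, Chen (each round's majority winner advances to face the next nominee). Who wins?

Blum

Round 1: Blum vs Okafor — 8–5, Blum advances.
Round 2: Blum vs Chen — 7–6, Blum advances.
Blum survives the agenda.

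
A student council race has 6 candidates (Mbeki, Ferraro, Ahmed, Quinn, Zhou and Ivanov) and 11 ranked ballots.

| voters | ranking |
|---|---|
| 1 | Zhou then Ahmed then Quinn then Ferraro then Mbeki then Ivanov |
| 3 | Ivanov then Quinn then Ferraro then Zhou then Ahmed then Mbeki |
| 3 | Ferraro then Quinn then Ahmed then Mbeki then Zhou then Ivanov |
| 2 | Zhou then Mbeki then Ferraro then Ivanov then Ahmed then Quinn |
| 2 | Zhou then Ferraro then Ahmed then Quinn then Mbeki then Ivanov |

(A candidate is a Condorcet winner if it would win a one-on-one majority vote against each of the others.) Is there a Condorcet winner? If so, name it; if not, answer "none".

Ferraro

Head-to-head results (11 voters):
Mbeki vs Ferraro: Ferraro wins 9–2.
Mbeki vs Ahmed: Ahmed wins 9–2.
Mbeki vs Quinn: Quinn wins 9–2.
Mbeki vs Zhou: Zhou wins 8–3.
Mbeki vs Ivanov: Mbeki wins 8–3.
Ferraro vs Ahmed: Ferraro, 10–1.
Ferraro vs Quinn: Ferraro, 7–4.
Ferraro vs Zhou: Ferraro, 6–5.
Ferraro vs Ivanov: Ferraro, 8–3.
Ahmed–Quinn: Quinn 6–5.
Ahmed–Zhou: Zhou 8–3.
Ahmed–Ivanov: Ahmed 6–5.
Quinn–Zhou: Quinn 6–5.
Quinn–Ivanov: Quinn 6–5.
Zhou vs Ivanov: Zhou wins 8–3.
Ferraro wins every pairwise contest, so Ferraro is the Condorcet winner.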